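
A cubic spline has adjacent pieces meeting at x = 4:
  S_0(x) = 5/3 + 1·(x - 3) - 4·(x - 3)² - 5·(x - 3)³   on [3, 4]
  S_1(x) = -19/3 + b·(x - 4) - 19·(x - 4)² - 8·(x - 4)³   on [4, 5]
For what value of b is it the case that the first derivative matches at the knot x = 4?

S_0'(x) = 1 - 8·(x - 3) - 15·(x - 3)², so S_0'(4) = -22. On the right, S_1'(4) = b, so b = -22.

-22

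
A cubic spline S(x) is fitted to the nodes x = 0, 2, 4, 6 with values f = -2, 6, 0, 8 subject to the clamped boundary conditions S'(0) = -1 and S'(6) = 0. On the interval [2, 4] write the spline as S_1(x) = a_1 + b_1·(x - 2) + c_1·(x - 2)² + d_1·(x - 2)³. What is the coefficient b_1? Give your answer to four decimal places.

Let σ_i = S''(x_i). Step sizes h_i = 2, 2, 2; slopes of the chords Δ_i = (y_(i+1) - y_i)/h_i = 4, -3, 4.
  2·σ_0 + 8·σ_1 + 2·σ_2 = 6(Δ_1 - Δ_0) = -42
  2·σ_1 + 8·σ_2 + 2·σ_3 = 6(Δ_2 - Δ_1) = 42
Clamped end conditions give two more equations: 2h_0·σ_0 + h_0·σ_1 = 6(Δ_0 - S'(0)) = 30 and h_2·σ_2 + 2h_2·σ_3 = 6(S'(6) - Δ_2) = -24.
Solving: σ_0 = 197/15, σ_1 = -169/15, σ_2 = 164/15, σ_3 = -172/15.
On [2, 4], with S_1(x) = a_1 + b_1·(x - 2) + c_1·(x - 2)² + d_1·(x - 2)³: c_1 = σ_1/2 = -169/30, d_1 = (σ_2 - σ_1)/(6h_1) = 37/20, b_1 = Δ_1 - h_1(2σ_1 + σ_2)/6 = 13/15.

0.8667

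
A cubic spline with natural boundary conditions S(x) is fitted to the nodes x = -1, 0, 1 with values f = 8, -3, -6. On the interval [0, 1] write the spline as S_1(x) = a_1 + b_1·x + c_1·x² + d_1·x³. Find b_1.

Put M_i = S'' at the i-th knot. Here h = (1, 1) and Δ = (-11, -3), so the interior equations h_(i-1)·M_(i-1) + 2(h_(i-1)+h_i)·M_i + h_i·M_(i+1) = 6(Δ_i − Δ_(i-1)) read
  1·M_0 + 4·M_1 + 1·M_2 = 6(Δ_1 - Δ_0) = 48
Natural end conditions: M_0 = M_2 = 0.
Solving: M_0 = 0, M_1 = 12, M_2 = 0.
On [0, 1], with S_1(x) = a_1 + b_1·x + c_1·x² + d_1·x³: c_1 = M_1/2 = 6, d_1 = (M_2 - M_1)/(6h_1) = -2, b_1 = Δ_1 - h_1(2M_1 + M_2)/6 = -7.

-7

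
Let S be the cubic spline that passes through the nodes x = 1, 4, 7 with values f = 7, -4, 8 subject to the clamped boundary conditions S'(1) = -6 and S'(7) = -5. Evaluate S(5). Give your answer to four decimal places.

Let M_i = S''(x_i). Step sizes h_i = 3, 3; slopes of the chords Δ_i = (y_(i+1) - y_i)/h_i = -11/3, 4.
  3·M_0 + 12·M_1 + 3·M_2 = 6(Δ_1 - Δ_0) = 46
Clamped end conditions give two more equations: 2h_0·M_0 + h_0·M_1 = 6(Δ_0 - S'(1)) = 14 and h_1·M_1 + 2h_1·M_2 = 6(S'(7) - Δ_1) = -54.
Hence M_0 = -4/3, M_1 = 22/3, M_2 = -38/3.
On [4, 7], S(x) = -4 + 3·(x - 4) + 11/3·(x - 4)² - 10/9·(x - 4)³.
With (x - 4) = 1: S(5) = 14/9.

1.5556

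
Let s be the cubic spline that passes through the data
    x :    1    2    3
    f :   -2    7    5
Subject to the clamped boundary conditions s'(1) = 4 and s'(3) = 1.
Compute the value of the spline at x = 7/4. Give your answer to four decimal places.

Put m_i = s'' at the i-th knot. Here h = (1, 1) and Δ = (9, -2), so the interior equations h_(i-1)·m_(i-1) + 2(h_(i-1)+h_i)·m_i + h_i·m_(i+1) = 6(Δ_i − Δ_(i-1)) read
  1·m_0 + 4·m_1 + 1·m_2 = 6(Δ_1 - Δ_0) = -66
Clamped end conditions give two more equations: 2h_0·m_0 + h_0·m_1 = 6(Δ_0 - s'(1)) = 30 and h_1·m_1 + 2h_1·m_2 = 6(s'(3) - Δ_1) = 18.
Hence m_0 = 30, m_1 = -30, m_2 = 24.
On [1, 2], s(x) = -2 + 4·(x - 1) + 15·(x - 1)² - 10·(x - 1)³.
With (x - 1) = 3/4: s(7/4) = 167/32.

5.2188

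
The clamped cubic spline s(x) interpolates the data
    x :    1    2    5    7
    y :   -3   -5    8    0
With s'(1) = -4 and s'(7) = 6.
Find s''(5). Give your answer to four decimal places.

-11.8974

Write M_i for s''(x_i). With h_i = 1, 3, 2 and divided differences Δ_i = -2, 13/3, -4, the continuity of s' gives the tridiagonal system
  1·M_0 + 8·M_1 + 3·M_2 = 6(Δ_1 - Δ_0) = 38
  3·M_1 + 10·M_2 + 2·M_3 = 6(Δ_2 - Δ_1) = -50
Clamped end conditions give two more equations: 2h_0·M_0 + h_0·M_1 = 6(Δ_0 - s'(1)) = 12 and h_2·M_2 + 2h_2·M_3 = 6(s'(7) - Δ_2) = 60.
Solving: M_0 = 58/39, M_1 = 352/39, M_2 = -464/39, M_3 = 817/39.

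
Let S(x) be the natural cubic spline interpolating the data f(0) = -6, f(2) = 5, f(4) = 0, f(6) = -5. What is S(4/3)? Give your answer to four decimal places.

2.9136

Write M_i for S''(x_i). With h_i = 2, 2, 2 and divided differences Δ_i = 11/2, -5/2, -5/2, the continuity of S' gives the tridiagonal system
  2·M_0 + 8·M_1 + 2·M_2 = 6(Δ_1 - Δ_0) = -48
  2·M_1 + 8·M_2 + 2·M_3 = 6(Δ_2 - Δ_1) = 0
Natural end conditions: M_0 = M_3 = 0.
Solving the tridiagonal system: M_0 = 0, M_1 = -32/5, M_2 = 8/5, M_3 = 0.
On [0, 2], S(x) = -6 + 229/30·x + 0·x² - 8/15·x³.
With x = 4/3: S(4/3) = 236/81.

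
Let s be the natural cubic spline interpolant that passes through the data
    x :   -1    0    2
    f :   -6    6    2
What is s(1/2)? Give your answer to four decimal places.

8.0625

Write σ_i for s''(x_i). With h_i = 1, 2 and divided differences Δ_i = 12, -2, the continuity of s' gives the tridiagonal system
  1·σ_0 + 6·σ_1 + 2·σ_2 = 6(Δ_1 - Δ_0) = -84
Natural end conditions: σ_0 = σ_2 = 0.
Forward elimination and back-substitution give σ_0 = 0, σ_1 = -14, σ_2 = 0.
On [0, 2], s(x) = 6 + 22/3·x - 7·x² + 7/6·x³.
With x = 1/2: s(1/2) = 129/16.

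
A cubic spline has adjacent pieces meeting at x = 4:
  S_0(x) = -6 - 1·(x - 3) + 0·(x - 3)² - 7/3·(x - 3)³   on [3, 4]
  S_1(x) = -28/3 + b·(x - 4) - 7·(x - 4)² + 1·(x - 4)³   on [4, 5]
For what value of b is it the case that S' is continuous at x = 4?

-8

S_0'(x) = -1 + 0·(x - 3) - 7·(x - 3)², so S_0'(4) = -8. On the right, S_1'(4) = b, so b = -8.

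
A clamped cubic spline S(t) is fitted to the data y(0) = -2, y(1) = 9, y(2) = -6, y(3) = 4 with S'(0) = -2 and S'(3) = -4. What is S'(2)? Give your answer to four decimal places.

Let σ_i = S''(x_i). Step sizes h_i = 1, 1, 1; slopes of the chords Δ_i = (y_(i+1) - y_i)/h_i = 11, -15, 10.
  1·σ_0 + 4·σ_1 + 1·σ_2 = 6(Δ_1 - Δ_0) = -156
  1·σ_1 + 4·σ_2 + 1·σ_3 = 6(Δ_2 - Δ_1) = 150
Clamped end conditions give two more equations: 2h_0·σ_0 + h_0·σ_1 = 6(Δ_0 - S'(0)) = 78 and h_2·σ_2 + 2h_2·σ_3 = 6(S'(3) - Δ_2) = -84.
Solving the tridiagonal system: σ_0 = 1168/15, σ_1 = -1166/15, σ_2 = 1156/15, σ_3 = -1208/15.
On [2, 3], S'(t) = b_2 + 2c_2·(t - 2) + 3d_2·(t - 2)² with b_2 = Δ_2 - h_2(2σ_2 + σ_3)/6 = -34/15, c_2 = σ_2/2 = 578/15, d_2 = (σ_3 - σ_2)/(6h_2) = -394/15. So S'(2) = -34/15.

-2.2667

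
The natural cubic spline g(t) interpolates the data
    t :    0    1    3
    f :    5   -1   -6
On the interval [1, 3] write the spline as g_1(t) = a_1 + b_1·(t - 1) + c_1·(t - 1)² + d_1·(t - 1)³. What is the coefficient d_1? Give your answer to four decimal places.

-0.2917

With m_i denoting the second derivative at x_i, h_i = 1, 2, and Δ_i = (y_(i+1) − y_i)/h_i = -6, -5/2:
  1·m_0 + 6·m_1 + 2·m_2 = 6(Δ_1 - Δ_0) = 21
Natural end conditions: m_0 = m_2 = 0.
Solving: m_0 = 0, m_1 = 7/2, m_2 = 0.
On [1, 3], with g_1(t) = a_1 + b_1·(t - 1) + c_1·(t - 1)² + d_1·(t - 1)³: c_1 = m_1/2 = 7/4, d_1 = (m_2 - m_1)/(6h_1) = -7/24, b_1 = Δ_1 - h_1(2m_1 + m_2)/6 = -29/6.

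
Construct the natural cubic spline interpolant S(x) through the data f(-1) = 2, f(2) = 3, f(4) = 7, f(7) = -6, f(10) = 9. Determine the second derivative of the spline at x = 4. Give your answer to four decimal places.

Write M_i for S''(x_i). With h_i = 3, 2, 3, 3 and divided differences Δ_i = 1/3, 2, -13/3, 5, the continuity of S' gives the tridiagonal system
  3·M_0 + 10·M_1 + 2·M_2 = 6(Δ_1 - Δ_0) = 10
  2·M_1 + 10·M_2 + 3·M_3 = 6(Δ_2 - Δ_1) = -38
  3·M_2 + 12·M_3 + 3·M_4 = 6(Δ_3 - Δ_2) = 56
Natural end conditions: M_0 = M_4 = 0.
Hence M_0 = 0, M_1 = 131/59, M_2 = -360/59, M_3 = 1096/177, M_4 = 0.

-6.1017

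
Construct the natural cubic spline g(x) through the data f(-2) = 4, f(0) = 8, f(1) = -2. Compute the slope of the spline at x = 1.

Put M_i = g'' at the i-th knot. Here h = (2, 1) and Δ = (2, -10), so the interior equations h_(i-1)·M_(i-1) + 2(h_(i-1)+h_i)·M_i + h_i·M_(i+1) = 6(Δ_i − Δ_(i-1)) read
  2·M_0 + 6·M_1 + 1·M_2 = 6(Δ_1 - Δ_0) = -72
Natural end conditions: M_0 = M_2 = 0.
Forward elimination and back-substitution give M_0 = 0, M_1 = -12, M_2 = 0.
On [0, 1], g'(x) = b_1 + 2c_1·x + 3d_1·x² with b_1 = Δ_1 - h_1(2M_1 + M_2)/6 = -6, c_1 = M_1/2 = -6, d_1 = (M_2 - M_1)/(6h_1) = 2. So g'(1) = -12.

-12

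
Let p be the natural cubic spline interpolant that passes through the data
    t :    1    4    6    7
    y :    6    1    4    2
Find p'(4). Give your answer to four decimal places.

1.1190

Write M_i for p''(x_i). With h_i = 3, 2, 1 and divided differences Δ_i = -5/3, 3/2, -2, the continuity of p' gives the tridiagonal system
  3·M_0 + 10·M_1 + 2·M_2 = 6(Δ_1 - Δ_0) = 19
  2·M_1 + 6·M_2 + 1·M_3 = 6(Δ_2 - Δ_1) = -21
Natural end conditions: M_0 = M_3 = 0.
Hence M_0 = 0, M_1 = 39/14, M_2 = -31/7, M_3 = 0.
On [4, 6], p'(t) = b_1 + 2c_1·(t - 4) + 3d_1·(t - 4)² with b_1 = Δ_1 - h_1(2M_1 + M_2)/6 = 47/42, c_1 = M_1/2 = 39/28, d_1 = (M_2 - M_1)/(6h_1) = -101/168. So p'(4) = 47/42.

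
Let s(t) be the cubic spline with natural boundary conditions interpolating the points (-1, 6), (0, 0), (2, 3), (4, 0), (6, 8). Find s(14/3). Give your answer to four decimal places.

With M_i denoting the second derivative at x_i, h_i = 1, 2, 2, 2, and Δ_i = (y_(i+1) − y_i)/h_i = -6, 3/2, -3/2, 4:
  1·M_0 + 6·M_1 + 2·M_2 = 6(Δ_1 - Δ_0) = 45
  2·M_1 + 8·M_2 + 2·M_3 = 6(Δ_2 - Δ_1) = -18
  2·M_2 + 8·M_3 + 2·M_4 = 6(Δ_3 - Δ_2) = 33
Natural end conditions: M_0 = M_4 = 0.
Hence M_0 = 0, M_1 = 390/41, M_2 = -495/82, M_3 = 231/41, M_4 = 0.
On [4, 6], s(t) = 0 + 10/41·(t - 4) + 231/82·(t - 4)² - 77/164·(t - 4)³.
With (t - 4) = 2/3: s(14/3) = 1412/1107.

1.2755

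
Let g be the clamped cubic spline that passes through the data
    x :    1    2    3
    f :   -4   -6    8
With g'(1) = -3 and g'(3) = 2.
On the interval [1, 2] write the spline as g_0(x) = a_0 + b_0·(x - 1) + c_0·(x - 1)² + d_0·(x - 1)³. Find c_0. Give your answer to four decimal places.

With M_i denoting the second derivative at x_i, h_i = 1, 1, and Δ_i = (y_(i+1) − y_i)/h_i = -2, 14:
  1·M_0 + 4·M_1 + 1·M_2 = 6(Δ_1 - Δ_0) = 96
Clamped end conditions give two more equations: 2h_0·M_0 + h_0·M_1 = 6(Δ_0 - g'(1)) = 6 and h_1·M_1 + 2h_1·M_2 = 6(g'(3) - Δ_1) = -72.
Forward elimination and back-substitution give M_0 = -37/2, M_1 = 43, M_2 = -115/2.
On [1, 2], with g_0(x) = a_0 + b_0·(x - 1) + c_0·(x - 1)² + d_0·(x - 1)³: c_0 = M_0/2 = -37/4, d_0 = (M_1 - M_0)/(6h_0) = 41/4, b_0 = Δ_0 - h_0(2M_0 + M_1)/6 = -3.

-9.2500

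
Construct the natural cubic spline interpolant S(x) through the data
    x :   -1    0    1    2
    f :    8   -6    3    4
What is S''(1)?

-22

Let m_i = S''(x_i). Step sizes h_i = 1, 1, 1; slopes of the chords Δ_i = (y_(i+1) - y_i)/h_i = -14, 9, 1.
  1·m_0 + 4·m_1 + 1·m_2 = 6(Δ_1 - Δ_0) = 138
  1·m_1 + 4·m_2 + 1·m_3 = 6(Δ_2 - Δ_1) = -48
Natural end conditions: m_0 = m_3 = 0.
Solving the tridiagonal system: m_0 = 0, m_1 = 40, m_2 = -22, m_3 = 0.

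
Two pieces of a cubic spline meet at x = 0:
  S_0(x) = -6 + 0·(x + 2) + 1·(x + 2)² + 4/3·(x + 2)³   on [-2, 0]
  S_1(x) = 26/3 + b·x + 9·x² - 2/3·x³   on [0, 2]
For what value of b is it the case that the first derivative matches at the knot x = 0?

S_0'(x) = 0 + 2·(x + 2) + 4·(x + 2)², so S_0'(0) = 20. On the right, S_1'(0) = b, so b = 20.

20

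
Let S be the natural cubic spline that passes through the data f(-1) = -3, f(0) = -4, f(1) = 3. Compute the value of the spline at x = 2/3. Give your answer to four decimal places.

Put σ_i = S'' at the i-th knot. Here h = (1, 1) and Δ = (-1, 7), so the interior equations h_(i-1)·σ_(i-1) + 2(h_(i-1)+h_i)·σ_i + h_i·σ_(i+1) = 6(Δ_i − Δ_(i-1)) read
  1·σ_0 + 4·σ_1 + 1·σ_2 = 6(Δ_1 - Δ_0) = 48
Natural end conditions: σ_0 = σ_2 = 0.
Solving the tridiagonal system: σ_0 = 0, σ_1 = 12, σ_2 = 0.
On [0, 1], S(x) = -4 + 3·x + 6·x² - 2·x³.
With x = 2/3: S(2/3) = 2/27.

0.0741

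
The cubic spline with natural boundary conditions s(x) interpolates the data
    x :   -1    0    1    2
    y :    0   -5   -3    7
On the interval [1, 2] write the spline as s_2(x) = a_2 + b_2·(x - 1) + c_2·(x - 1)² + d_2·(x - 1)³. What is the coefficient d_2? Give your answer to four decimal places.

-1.6667

Write M_i for s''(x_i). With h_i = 1, 1, 1 and divided differences Δ_i = -5, 2, 10, the continuity of s' gives the tridiagonal system
  1·M_0 + 4·M_1 + 1·M_2 = 6(Δ_1 - Δ_0) = 42
  1·M_1 + 4·M_2 + 1·M_3 = 6(Δ_2 - Δ_1) = 48
Natural end conditions: M_0 = M_3 = 0.
Solving: M_0 = 0, M_1 = 8, M_2 = 10, M_3 = 0.
On [1, 2], with s_2(x) = a_2 + b_2·(x - 1) + c_2·(x - 1)² + d_2·(x - 1)³: c_2 = M_2/2 = 5, d_2 = (M_3 - M_2)/(6h_2) = -5/3, b_2 = Δ_2 - h_2(2M_2 + M_3)/6 = 20/3.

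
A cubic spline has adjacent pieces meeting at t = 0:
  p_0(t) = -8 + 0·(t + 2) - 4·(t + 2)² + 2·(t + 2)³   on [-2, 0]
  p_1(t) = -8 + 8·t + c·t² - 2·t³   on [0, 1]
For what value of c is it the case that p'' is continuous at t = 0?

8

p_0''(t) = -8 + 12·(t + 2), so p_0''(0) = 16. On the right, p_1''(0) = 2c, so c = 8.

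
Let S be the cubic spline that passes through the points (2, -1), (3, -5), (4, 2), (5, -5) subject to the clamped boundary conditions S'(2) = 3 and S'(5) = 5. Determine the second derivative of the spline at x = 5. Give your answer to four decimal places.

With M_i denoting the second derivative at x_i, h_i = 1, 1, 1, and Δ_i = (y_(i+1) − y_i)/h_i = -4, 7, -7:
  1·M_0 + 4·M_1 + 1·M_2 = 6(Δ_1 - Δ_0) = 66
  1·M_1 + 4·M_2 + 1·M_3 = 6(Δ_2 - Δ_1) = -84
Clamped end conditions give two more equations: 2h_0·M_0 + h_0·M_1 = 6(Δ_0 - S'(2)) = -42 and h_2·M_2 + 2h_2·M_3 = 6(S'(5) - Δ_2) = 72.
Solving: M_0 = -598/15, M_1 = 566/15, M_2 = -676/15, M_3 = 878/15.

58.5333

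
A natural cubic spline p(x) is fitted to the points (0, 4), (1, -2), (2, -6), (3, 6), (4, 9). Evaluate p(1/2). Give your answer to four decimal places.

With σ_i denoting the second derivative at x_i, h_i = 1, 1, 1, 1, and Δ_i = (y_(i+1) − y_i)/h_i = -6, -4, 12, 3:
  1·σ_0 + 4·σ_1 + 1·σ_2 = 6(Δ_1 - Δ_0) = 12
  1·σ_1 + 4·σ_2 + 1·σ_3 = 6(Δ_2 - Δ_1) = 96
  1·σ_2 + 4·σ_3 + 1·σ_4 = 6(Δ_3 - Δ_2) = -54
Natural end conditions: σ_0 = σ_4 = 0.
Solving the tridiagonal system: σ_0 = 0, σ_1 = -129/28, σ_2 = 213/7, σ_3 = -591/28, σ_4 = 0.
On [0, 1], p(x) = 4 - 293/56·x + 0·x² - 43/56·x³.
With x = 1/2: p(1/2) = 577/448.

1.2879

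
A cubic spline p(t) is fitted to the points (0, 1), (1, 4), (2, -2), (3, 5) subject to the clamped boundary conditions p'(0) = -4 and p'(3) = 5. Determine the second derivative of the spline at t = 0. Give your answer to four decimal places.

36.4000

Let m_i = p''(x_i). Step sizes h_i = 1, 1, 1; slopes of the chords Δ_i = (y_(i+1) - y_i)/h_i = 3, -6, 7.
  1·m_0 + 4·m_1 + 1·m_2 = 6(Δ_1 - Δ_0) = -54
  1·m_1 + 4·m_2 + 1·m_3 = 6(Δ_2 - Δ_1) = 78
Clamped end conditions give two more equations: 2h_0·m_0 + h_0·m_1 = 6(Δ_0 - p'(0)) = 42 and h_2·m_2 + 2h_2·m_3 = 6(p'(3) - Δ_2) = -12.
Solving the tridiagonal system: m_0 = 182/5, m_1 = -154/5, m_2 = 164/5, m_3 = -112/5.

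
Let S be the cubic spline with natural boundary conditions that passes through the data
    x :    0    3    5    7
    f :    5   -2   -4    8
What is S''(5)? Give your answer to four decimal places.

Put M_i = S'' at the i-th knot. Here h = (3, 2, 2) and Δ = (-7/3, -1, 6), so the interior equations h_(i-1)·M_(i-1) + 2(h_(i-1)+h_i)·M_i + h_i·M_(i+1) = 6(Δ_i − Δ_(i-1)) read
  3·M_0 + 10·M_1 + 2·M_2 = 6(Δ_1 - Δ_0) = 8
  2·M_1 + 8·M_2 + 2·M_3 = 6(Δ_2 - Δ_1) = 42
Natural end conditions: M_0 = M_3 = 0.
Forward elimination and back-substitution give M_0 = 0, M_1 = -5/19, M_2 = 101/19, M_3 = 0.

5.3158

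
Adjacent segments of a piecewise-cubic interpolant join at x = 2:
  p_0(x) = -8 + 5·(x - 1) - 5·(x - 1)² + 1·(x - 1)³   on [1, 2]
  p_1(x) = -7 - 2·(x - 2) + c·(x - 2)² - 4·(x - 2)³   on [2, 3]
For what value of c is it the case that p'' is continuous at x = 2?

-2

p_0''(x) = -10 + 6·(x - 1), so p_0''(2) = -4. On the right, p_1''(2) = 2c, so c = -2.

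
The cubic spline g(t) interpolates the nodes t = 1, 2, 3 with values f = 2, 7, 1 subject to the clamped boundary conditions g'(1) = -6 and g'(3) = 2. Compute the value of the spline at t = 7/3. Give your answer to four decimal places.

5.3333

Let M_i = g''(x_i). Step sizes h_i = 1, 1; slopes of the chords Δ_i = (y_(i+1) - y_i)/h_i = 5, -6.
  1·M_0 + 4·M_1 + 1·M_2 = 6(Δ_1 - Δ_0) = -66
Clamped end conditions give two more equations: 2h_0·M_0 + h_0·M_1 = 6(Δ_0 - g'(1)) = 66 and h_1·M_1 + 2h_1·M_2 = 6(g'(3) - Δ_1) = 48.
Hence M_0 = 107/2, M_1 = -41, M_2 = 89/2.
On [2, 3], g(t) = 7 + 1/4·(t - 2) - 41/2·(t - 2)² + 57/4·(t - 2)³.
With (t - 2) = 1/3: g(7/3) = 16/3.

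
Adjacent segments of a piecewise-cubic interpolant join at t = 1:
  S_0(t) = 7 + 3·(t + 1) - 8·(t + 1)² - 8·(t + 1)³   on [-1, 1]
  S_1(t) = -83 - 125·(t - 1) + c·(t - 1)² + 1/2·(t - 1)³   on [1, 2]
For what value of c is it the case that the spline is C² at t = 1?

-56

S_0''(t) = -16 - 48·(t + 1), so S_0''(1) = -112. On the right, S_1''(1) = 2c, so c = -56.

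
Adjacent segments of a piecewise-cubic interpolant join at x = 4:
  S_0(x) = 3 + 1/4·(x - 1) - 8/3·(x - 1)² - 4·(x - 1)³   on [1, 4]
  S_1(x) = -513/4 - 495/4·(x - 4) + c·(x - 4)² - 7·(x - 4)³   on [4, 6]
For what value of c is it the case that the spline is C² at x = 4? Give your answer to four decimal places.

-38.6667

S_0''(x) = -16/3 - 24·(x - 1), so S_0''(4) = -232/3. On the right, S_1''(4) = 2c, so c = -116/3.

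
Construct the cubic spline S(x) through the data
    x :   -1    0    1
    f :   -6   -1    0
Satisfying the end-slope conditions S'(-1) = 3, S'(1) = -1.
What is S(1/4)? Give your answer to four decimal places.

-0.2344

Let m_i = S''(x_i). Step sizes h_i = 1, 1; slopes of the chords Δ_i = (y_(i+1) - y_i)/h_i = 5, 1.
  1·m_0 + 4·m_1 + 1·m_2 = 6(Δ_1 - Δ_0) = -24
Clamped end conditions give two more equations: 2h_0·m_0 + h_0·m_1 = 6(Δ_0 - S'(-1)) = 12 and h_1·m_1 + 2h_1·m_2 = 6(S'(1) - Δ_1) = -12.
Forward elimination and back-substitution give m_0 = 10, m_1 = -8, m_2 = -2.
On [0, 1], S(x) = -1 + 4·x - 4·x² + 1·x³.
With x = 1/4: S(1/4) = -15/64.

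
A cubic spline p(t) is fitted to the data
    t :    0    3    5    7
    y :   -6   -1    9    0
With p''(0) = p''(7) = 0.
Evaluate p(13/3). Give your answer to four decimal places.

6.9363

Let m_i = p''(x_i). Step sizes h_i = 3, 2, 2; slopes of the chords Δ_i = (y_(i+1) - y_i)/h_i = 5/3, 5, -9/2.
  3·m_0 + 10·m_1 + 2·m_2 = 6(Δ_1 - Δ_0) = 20
  2·m_1 + 8·m_2 + 2·m_3 = 6(Δ_2 - Δ_1) = -57
Natural end conditions: m_0 = m_3 = 0.
Forward elimination and back-substitution give m_0 = 0, m_1 = 137/38, m_2 = -305/38, m_3 = 0.
On [3, 5], p(t) = -1 + 601/114·(t - 3) + 137/76·(t - 3)² - 221/228·(t - 3)³.
With (t - 3) = 4/3: p(13/3) = 10675/1539.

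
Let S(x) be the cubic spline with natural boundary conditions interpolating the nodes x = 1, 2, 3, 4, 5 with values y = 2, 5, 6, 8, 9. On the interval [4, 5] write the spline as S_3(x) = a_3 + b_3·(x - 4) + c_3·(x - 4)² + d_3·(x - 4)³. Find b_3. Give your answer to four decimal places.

Put M_i = S'' at the i-th knot. Here h = (1, 1, 1, 1) and Δ = (3, 1, 2, 1), so the interior equations h_(i-1)·M_(i-1) + 2(h_(i-1)+h_i)·M_i + h_i·M_(i+1) = 6(Δ_i − Δ_(i-1)) read
  1·M_0 + 4·M_1 + 1·M_2 = 6(Δ_1 - Δ_0) = -12
  1·M_1 + 4·M_2 + 1·M_3 = 6(Δ_2 - Δ_1) = 6
  1·M_2 + 4·M_3 + 1·M_4 = 6(Δ_3 - Δ_2) = -6
Natural end conditions: M_0 = M_4 = 0.
Solving the tridiagonal system: M_0 = 0, M_1 = -15/4, M_2 = 3, M_3 = -9/4, M_4 = 0.
On [4, 5], with S_3(x) = a_3 + b_3·(x - 4) + c_3·(x - 4)² + d_3·(x - 4)³: c_3 = M_3/2 = -9/8, d_3 = (M_4 - M_3)/(6h_3) = 3/8, b_3 = Δ_3 - h_3(2M_3 + M_4)/6 = 7/4.

1.7500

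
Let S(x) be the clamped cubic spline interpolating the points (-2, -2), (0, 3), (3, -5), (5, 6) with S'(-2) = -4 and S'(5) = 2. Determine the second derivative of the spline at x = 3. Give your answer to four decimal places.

Let M_i = S''(x_i). Step sizes h_i = 2, 3, 2; slopes of the chords Δ_i = (y_(i+1) - y_i)/h_i = 5/2, -8/3, 11/2.
  2·M_0 + 10·M_1 + 3·M_2 = 6(Δ_1 - Δ_0) = -31
  3·M_1 + 10·M_2 + 2·M_3 = 6(Δ_2 - Δ_1) = 49
Clamped end conditions give two more equations: 2h_0·M_0 + h_0·M_1 = 6(Δ_0 - S'(-2)) = 39 and h_2·M_2 + 2h_2·M_3 = 6(S'(5) - Δ_2) = -21.
Solving: M_0 = 679/48, M_1 = -211/24, M_2 = 229/24, M_3 = -481/48.

9.5417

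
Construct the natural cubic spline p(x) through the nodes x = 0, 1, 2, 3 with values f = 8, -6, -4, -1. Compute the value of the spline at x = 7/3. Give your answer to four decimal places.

Put σ_i = p'' at the i-th knot. Here h = (1, 1, 1) and Δ = (-14, 2, 3), so the interior equations h_(i-1)·σ_(i-1) + 2(h_(i-1)+h_i)·σ_i + h_i·σ_(i+1) = 6(Δ_i − Δ_(i-1)) read
  1·σ_0 + 4·σ_1 + 1·σ_2 = 6(Δ_1 - Δ_0) = 96
  1·σ_1 + 4·σ_2 + 1·σ_3 = 6(Δ_2 - Δ_1) = 6
Natural end conditions: σ_0 = σ_3 = 0.
Solving the tridiagonal system: σ_0 = 0, σ_1 = 126/5, σ_2 = -24/5, σ_3 = 0.
On [2, 3], p(x) = -4 + 23/5·(x - 2) - 12/5·(x - 2)² + 4/5·(x - 2)³.
With (x - 2) = 1/3: p(7/3) = -73/27.

-2.7037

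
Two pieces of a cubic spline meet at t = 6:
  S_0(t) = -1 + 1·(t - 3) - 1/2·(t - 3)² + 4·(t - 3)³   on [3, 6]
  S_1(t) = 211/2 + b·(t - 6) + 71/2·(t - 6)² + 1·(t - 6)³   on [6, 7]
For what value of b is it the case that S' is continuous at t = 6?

S_0'(t) = 1 - 1·(t - 3) + 12·(t - 3)², so S_0'(6) = 106. On the right, S_1'(6) = b, so b = 106.

106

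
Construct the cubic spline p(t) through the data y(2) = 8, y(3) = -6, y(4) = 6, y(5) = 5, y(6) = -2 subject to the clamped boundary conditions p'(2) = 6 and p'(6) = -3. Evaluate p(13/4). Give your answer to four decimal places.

Put M_i = p'' at the i-th knot. Here h = (1, 1, 1, 1) and Δ = (-14, 12, -1, -7), so the interior equations h_(i-1)·M_(i-1) + 2(h_(i-1)+h_i)·M_i + h_i·M_(i+1) = 6(Δ_i − Δ_(i-1)) read
  1·M_0 + 4·M_1 + 1·M_2 = 6(Δ_1 - Δ_0) = 156
  1·M_1 + 4·M_2 + 1·M_3 = 6(Δ_2 - Δ_1) = -78
  1·M_2 + 4·M_3 + 1·M_4 = 6(Δ_3 - Δ_2) = -36
Clamped end conditions give two more equations: 2h_0·M_0 + h_0·M_1 = 6(Δ_0 - p'(2)) = -120 and h_3·M_3 + 2h_3·M_4 = 6(p'(6) - Δ_3) = 24.
Solving the tridiagonal system: M_0 = -2691/28, M_1 = 1011/14, M_2 = -147/4, M_3 = -45/14, M_4 = 381/28.
On [3, 4], p(t) = -6 - 333/56·(t - 3) + 1011/28·(t - 3)² - 1017/56·(t - 3)³.
With (t - 3) = 1/4: p(13/4) = -2823/512.

-5.5137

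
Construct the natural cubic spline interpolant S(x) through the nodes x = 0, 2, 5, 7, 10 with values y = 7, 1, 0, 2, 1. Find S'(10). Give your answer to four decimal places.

-0.7885

Write M_i for S''(x_i). With h_i = 2, 3, 2, 3 and divided differences Δ_i = -3, -1/3, 1, -1/3, the continuity of S' gives the tridiagonal system
  2·M_0 + 10·M_1 + 3·M_2 = 6(Δ_1 - Δ_0) = 16
  3·M_1 + 10·M_2 + 2·M_3 = 6(Δ_2 - Δ_1) = 8
  2·M_2 + 10·M_3 + 3·M_4 = 6(Δ_3 - Δ_2) = -8
Natural end conditions: M_0 = M_4 = 0.
Hence M_0 = 0, M_1 = 208/145, M_2 = 16/29, M_3 = -132/145, M_4 = 0.
On [7, 10], S'(x) = b_3 + 2c_3·(x - 7) + 3d_3·(x - 7)² with b_3 = Δ_3 - h_3(2M_3 + M_4)/6 = 251/435, c_3 = M_3/2 = -66/145, d_3 = (M_4 - M_3)/(6h_3) = 22/435. So S'(10) = -343/435.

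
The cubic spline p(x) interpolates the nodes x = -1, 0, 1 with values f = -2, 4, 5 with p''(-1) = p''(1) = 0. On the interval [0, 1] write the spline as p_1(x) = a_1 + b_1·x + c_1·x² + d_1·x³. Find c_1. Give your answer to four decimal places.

-3.7500

Write M_i for p''(x_i). With h_i = 1, 1 and divided differences Δ_i = 6, 1, the continuity of p' gives the tridiagonal system
  1·M_0 + 4·M_1 + 1·M_2 = 6(Δ_1 - Δ_0) = -30
Natural end conditions: M_0 = M_2 = 0.
Hence M_0 = 0, M_1 = -15/2, M_2 = 0.
On [0, 1], with p_1(x) = a_1 + b_1·x + c_1·x² + d_1·x³: c_1 = M_1/2 = -15/4, d_1 = (M_2 - M_1)/(6h_1) = 5/4, b_1 = Δ_1 - h_1(2M_1 + M_2)/6 = 7/2.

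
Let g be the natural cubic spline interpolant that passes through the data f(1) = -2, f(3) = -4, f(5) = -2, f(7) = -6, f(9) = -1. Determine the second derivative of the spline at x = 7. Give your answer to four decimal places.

Write σ_i for g''(x_i). With h_i = 2, 2, 2, 2 and divided differences Δ_i = -1, 1, -2, 5/2, the continuity of g' gives the tridiagonal system
  2·σ_0 + 8·σ_1 + 2·σ_2 = 6(Δ_1 - Δ_0) = 12
  2·σ_1 + 8·σ_2 + 2·σ_3 = 6(Δ_2 - Δ_1) = -18
  2·σ_2 + 8·σ_3 + 2·σ_4 = 6(Δ_3 - Δ_2) = 27
Natural end conditions: σ_0 = σ_4 = 0.
Forward elimination and back-substitution give σ_0 = 0, σ_1 = 279/112, σ_2 = -111/28, σ_3 = 489/112, σ_4 = 0.

4.3661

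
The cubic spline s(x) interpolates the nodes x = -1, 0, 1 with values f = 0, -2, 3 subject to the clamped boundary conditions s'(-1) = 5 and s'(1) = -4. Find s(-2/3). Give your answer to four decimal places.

0.0741

With m_i denoting the second derivative at x_i, h_i = 1, 1, and Δ_i = (y_(i+1) − y_i)/h_i = -2, 5:
  1·m_0 + 4·m_1 + 1·m_2 = 6(Δ_1 - Δ_0) = 42
Clamped end conditions give two more equations: 2h_0·m_0 + h_0·m_1 = 6(Δ_0 - s'(-1)) = -42 and h_1·m_1 + 2h_1·m_2 = 6(s'(1) - Δ_1) = -54.
Solving the tridiagonal system: m_0 = -36, m_1 = 30, m_2 = -42.
On [-1, 0], s(x) = 0 + 5·(x + 1) - 18·(x + 1)² + 11·(x + 1)³.
With (x + 1) = 1/3: s(-2/3) = 2/27.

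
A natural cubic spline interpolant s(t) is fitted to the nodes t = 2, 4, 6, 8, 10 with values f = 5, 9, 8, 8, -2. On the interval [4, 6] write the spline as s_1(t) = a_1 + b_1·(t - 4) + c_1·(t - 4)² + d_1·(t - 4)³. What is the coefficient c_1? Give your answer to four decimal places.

Write m_i for s''(x_i). With h_i = 2, 2, 2, 2 and divided differences Δ_i = 2, -1/2, 0, -5, the continuity of s' gives the tridiagonal system
  2·m_0 + 8·m_1 + 2·m_2 = 6(Δ_1 - Δ_0) = -15
  2·m_1 + 8·m_2 + 2·m_3 = 6(Δ_2 - Δ_1) = 3
  2·m_2 + 8·m_3 + 2·m_4 = 6(Δ_3 - Δ_2) = -30
Natural end conditions: m_0 = m_4 = 0.
Hence m_0 = 0, m_1 = -267/112, m_2 = 57/28, m_3 = -477/112, m_4 = 0.
On [4, 6], with s_1(t) = a_1 + b_1·(t - 4) + c_1·(t - 4)² + d_1·(t - 4)³: c_1 = m_1/2 = -267/224, d_1 = (m_2 - m_1)/(6h_1) = 165/448, b_1 = Δ_1 - h_1(2m_1 + m_2)/6 = 23/56.

-1.1920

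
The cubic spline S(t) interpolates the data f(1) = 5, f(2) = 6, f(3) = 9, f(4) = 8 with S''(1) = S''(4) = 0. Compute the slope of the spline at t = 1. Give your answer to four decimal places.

Write M_i for S''(x_i). With h_i = 1, 1, 1 and divided differences Δ_i = 1, 3, -1, the continuity of S' gives the tridiagonal system
  1·M_0 + 4·M_1 + 1·M_2 = 6(Δ_1 - Δ_0) = 12
  1·M_1 + 4·M_2 + 1·M_3 = 6(Δ_2 - Δ_1) = -24
Natural end conditions: M_0 = M_3 = 0.
Forward elimination and back-substitution give M_0 = 0, M_1 = 24/5, M_2 = -36/5, M_3 = 0.
On [1, 2], S'(t) = b_0 + 2c_0·(t - 1) + 3d_0·(t - 1)² with b_0 = Δ_0 - h_0(2M_0 + M_1)/6 = 1/5, c_0 = M_0/2 = 0, d_0 = (M_1 - M_0)/(6h_0) = 4/5. So S'(1) = 1/5.

0.2000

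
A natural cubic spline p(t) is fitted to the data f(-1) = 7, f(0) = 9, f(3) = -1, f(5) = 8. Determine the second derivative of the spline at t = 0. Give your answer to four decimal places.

-6.4930

Put M_i = p'' at the i-th knot. Here h = (1, 3, 2) and Δ = (2, -10/3, 9/2), so the interior equations h_(i-1)·M_(i-1) + 2(h_(i-1)+h_i)·M_i + h_i·M_(i+1) = 6(Δ_i − Δ_(i-1)) read
  1·M_0 + 8·M_1 + 3·M_2 = 6(Δ_1 - Δ_0) = -32
  3·M_1 + 10·M_2 + 2·M_3 = 6(Δ_2 - Δ_1) = 47
Natural end conditions: M_0 = M_3 = 0.
Solving the tridiagonal system: M_0 = 0, M_1 = -461/71, M_2 = 472/71, M_3 = 0.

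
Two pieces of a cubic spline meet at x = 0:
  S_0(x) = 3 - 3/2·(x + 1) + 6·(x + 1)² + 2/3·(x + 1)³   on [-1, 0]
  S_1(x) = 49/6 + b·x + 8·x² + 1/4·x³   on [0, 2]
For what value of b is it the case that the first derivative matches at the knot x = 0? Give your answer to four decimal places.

12.5000

S_0'(x) = -3/2 + 12·(x + 1) + 2·(x + 1)², so S_0'(0) = 25/2. On the right, S_1'(0) = b, so b = 25/2.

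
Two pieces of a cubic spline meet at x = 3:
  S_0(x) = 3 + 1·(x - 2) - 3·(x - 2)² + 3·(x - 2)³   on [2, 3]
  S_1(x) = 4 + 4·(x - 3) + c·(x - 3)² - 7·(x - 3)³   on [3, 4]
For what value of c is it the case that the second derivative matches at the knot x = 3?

6

S_0''(x) = -6 + 18·(x - 2), so S_0''(3) = 12. On the right, S_1''(3) = 2c, so c = 6.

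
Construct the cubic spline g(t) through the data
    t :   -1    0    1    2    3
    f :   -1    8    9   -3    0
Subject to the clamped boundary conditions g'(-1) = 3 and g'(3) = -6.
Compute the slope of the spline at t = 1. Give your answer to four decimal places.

-9.8571

Let σ_i = g''(x_i). Step sizes h_i = 1, 1, 1, 1; slopes of the chords Δ_i = (y_(i+1) - y_i)/h_i = 9, 1, -12, 3.
  1·σ_0 + 4·σ_1 + 1·σ_2 = 6(Δ_1 - Δ_0) = -48
  1·σ_1 + 4·σ_2 + 1·σ_3 = 6(Δ_2 - Δ_1) = -78
  1·σ_2 + 4·σ_3 + 1·σ_4 = 6(Δ_3 - Δ_2) = 90
Clamped end conditions give two more equations: 2h_0·σ_0 + h_0·σ_1 = 6(Δ_0 - g'(-1)) = 36 and h_3·σ_3 + 2h_3·σ_4 = 6(g'(3) - Δ_3) = -54.
Solving: σ_0 = 165/7, σ_1 = -78/7, σ_2 = -27, σ_3 = 288/7, σ_4 = -333/7.
On [1, 2], g'(t) = b_2 + 2c_2·(t - 1) + 3d_2·(t - 1)² with b_2 = Δ_2 - h_2(2σ_2 + σ_3)/6 = -69/7, c_2 = σ_2/2 = -27/2, d_2 = (σ_3 - σ_2)/(6h_2) = 159/14. So g'(1) = -69/7.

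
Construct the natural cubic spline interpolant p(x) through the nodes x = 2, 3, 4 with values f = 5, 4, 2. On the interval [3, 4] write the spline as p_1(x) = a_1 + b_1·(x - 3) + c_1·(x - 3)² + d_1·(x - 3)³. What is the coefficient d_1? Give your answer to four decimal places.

With σ_i denoting the second derivative at x_i, h_i = 1, 1, and Δ_i = (y_(i+1) − y_i)/h_i = -1, -2:
  1·σ_0 + 4·σ_1 + 1·σ_2 = 6(Δ_1 - Δ_0) = -6
Natural end conditions: σ_0 = σ_2 = 0.
Solving: σ_0 = 0, σ_1 = -3/2, σ_2 = 0.
On [3, 4], with p_1(x) = a_1 + b_1·(x - 3) + c_1·(x - 3)² + d_1·(x - 3)³: c_1 = σ_1/2 = -3/4, d_1 = (σ_2 - σ_1)/(6h_1) = 1/4, b_1 = Δ_1 - h_1(2σ_1 + σ_2)/6 = -3/2.

0.2500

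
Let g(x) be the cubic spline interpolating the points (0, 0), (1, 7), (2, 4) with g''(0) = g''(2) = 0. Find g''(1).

Let M_i = g''(x_i). Step sizes h_i = 1, 1; slopes of the chords Δ_i = (y_(i+1) - y_i)/h_i = 7, -3.
  1·M_0 + 4·M_1 + 1·M_2 = 6(Δ_1 - Δ_0) = -60
Natural end conditions: M_0 = M_2 = 0.
Forward elimination and back-substitution give M_0 = 0, M_1 = -15, M_2 = 0.

-15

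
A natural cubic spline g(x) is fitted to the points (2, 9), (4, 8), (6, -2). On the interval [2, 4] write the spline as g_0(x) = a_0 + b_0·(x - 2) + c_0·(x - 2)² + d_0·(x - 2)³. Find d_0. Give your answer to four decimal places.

-0.2813

With m_i denoting the second derivative at x_i, h_i = 2, 2, and Δ_i = (y_(i+1) − y_i)/h_i = -1/2, -5:
  2·m_0 + 8·m_1 + 2·m_2 = 6(Δ_1 - Δ_0) = -27
Natural end conditions: m_0 = m_2 = 0.
Hence m_0 = 0, m_1 = -27/8, m_2 = 0.
On [2, 4], with g_0(x) = a_0 + b_0·(x - 2) + c_0·(x - 2)² + d_0·(x - 2)³: c_0 = m_0/2 = 0, d_0 = (m_1 - m_0)/(6h_0) = -9/32, b_0 = Δ_0 - h_0(2m_0 + m_1)/6 = 5/8.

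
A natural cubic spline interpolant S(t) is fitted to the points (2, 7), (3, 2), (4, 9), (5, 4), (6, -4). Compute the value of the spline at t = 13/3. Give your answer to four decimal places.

Let M_i = S''(x_i). Step sizes h_i = 1, 1, 1, 1; slopes of the chords Δ_i = (y_(i+1) - y_i)/h_i = -5, 7, -5, -8.
  1·M_0 + 4·M_1 + 1·M_2 = 6(Δ_1 - Δ_0) = 72
  1·M_1 + 4·M_2 + 1·M_3 = 6(Δ_2 - Δ_1) = -72
  1·M_2 + 4·M_3 + 1·M_4 = 6(Δ_3 - Δ_2) = -18
Natural end conditions: M_0 = M_4 = 0.
Hence M_0 = 0, M_1 = 675/28, M_2 = -171/7, M_3 = 45/28, M_4 = 0.
On [4, 5], S(t) = 9 + 23/8·(t - 4) - 171/14·(t - 4)² + 243/56·(t - 4)³.
With (t - 4) = 1/3: S(13/3) = 184/21.

8.7619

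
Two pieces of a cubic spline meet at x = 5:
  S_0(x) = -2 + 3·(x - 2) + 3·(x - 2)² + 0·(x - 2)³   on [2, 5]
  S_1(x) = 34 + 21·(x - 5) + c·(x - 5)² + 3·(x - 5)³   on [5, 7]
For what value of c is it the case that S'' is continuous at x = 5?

S_0''(x) = 6 + 0·(x - 2), so S_0''(5) = 6. On the right, S_1''(5) = 2c, so c = 3.

3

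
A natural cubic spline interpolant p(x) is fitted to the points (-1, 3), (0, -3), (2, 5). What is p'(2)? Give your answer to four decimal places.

7.3333

Write σ_i for p''(x_i). With h_i = 1, 2 and divided differences Δ_i = -6, 4, the continuity of p' gives the tridiagonal system
  1·σ_0 + 6·σ_1 + 2·σ_2 = 6(Δ_1 - Δ_0) = 60
Natural end conditions: σ_0 = σ_2 = 0.
Solving: σ_0 = 0, σ_1 = 10, σ_2 = 0.
On [0, 2], p'(x) = b_1 + 2c_1·x + 3d_1·x² with b_1 = Δ_1 - h_1(2σ_1 + σ_2)/6 = -8/3, c_1 = σ_1/2 = 5, d_1 = (σ_2 - σ_1)/(6h_1) = -5/6. So p'(2) = 22/3.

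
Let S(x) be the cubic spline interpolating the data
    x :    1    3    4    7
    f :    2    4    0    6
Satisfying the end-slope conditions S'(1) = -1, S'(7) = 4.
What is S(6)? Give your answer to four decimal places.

1.9048

With σ_i denoting the second derivative at x_i, h_i = 2, 1, 3, and Δ_i = (y_(i+1) − y_i)/h_i = 1, -4, 2:
  2·σ_0 + 6·σ_1 + 1·σ_2 = 6(Δ_1 - Δ_0) = -30
  1·σ_1 + 8·σ_2 + 3·σ_3 = 6(Δ_2 - Δ_1) = 36
Clamped end conditions give two more equations: 2h_0·σ_0 + h_0·σ_1 = 6(Δ_0 - S'(1)) = 12 and h_2·σ_2 + 2h_2·σ_3 = 6(S'(7) - Δ_2) = 12.
Solving: σ_0 = 151/21, σ_1 = -176/21, σ_2 = 124/21, σ_3 = -20/21.
On [4, 7], S(x) = 0 - 24/7·(x - 4) + 62/21·(x - 4)² - 8/21·(x - 4)³.
With (x - 4) = 2: S(6) = 40/21.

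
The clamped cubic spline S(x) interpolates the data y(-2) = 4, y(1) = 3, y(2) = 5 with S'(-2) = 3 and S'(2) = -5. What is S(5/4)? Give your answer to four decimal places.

Put m_i = S'' at the i-th knot. Here h = (3, 1) and Δ = (-1/3, 2), so the interior equations h_(i-1)·m_(i-1) + 2(h_(i-1)+h_i)·m_i + h_i·m_(i+1) = 6(Δ_i − Δ_(i-1)) read
  3·m_0 + 8·m_1 + 1·m_2 = 6(Δ_1 - Δ_0) = 14
Clamped end conditions give two more equations: 2h_0·m_0 + h_0·m_1 = 6(Δ_0 - S'(-2)) = -20 and h_1·m_1 + 2h_1·m_2 = 6(S'(2) - Δ_1) = -42.
Solving the tridiagonal system: m_0 = -85/12, m_1 = 15/2, m_2 = -99/4.
On [1, 2], S(x) = 3 + 29/8·(x - 1) + 15/4·(x - 1)² - 43/8·(x - 1)³.
With (x - 1) = 1/4: S(5/4) = 2077/512.

4.0566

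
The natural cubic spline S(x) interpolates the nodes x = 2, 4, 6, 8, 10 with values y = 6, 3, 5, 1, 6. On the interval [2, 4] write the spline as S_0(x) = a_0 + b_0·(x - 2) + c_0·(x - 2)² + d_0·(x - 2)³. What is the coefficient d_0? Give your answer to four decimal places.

0.2411

Let M_i = S''(x_i). Step sizes h_i = 2, 2, 2, 2; slopes of the chords Δ_i = (y_(i+1) - y_i)/h_i = -3/2, 1, -2, 5/2.
  2·M_0 + 8·M_1 + 2·M_2 = 6(Δ_1 - Δ_0) = 15
  2·M_1 + 8·M_2 + 2·M_3 = 6(Δ_2 - Δ_1) = -18
  2·M_2 + 8·M_3 + 2·M_4 = 6(Δ_3 - Δ_2) = 27
Natural end conditions: M_0 = M_4 = 0.
Forward elimination and back-substitution give M_0 = 0, M_1 = 81/28, M_2 = -57/14, M_3 = 123/28, M_4 = 0.
On [2, 4], with S_0(x) = a_0 + b_0·(x - 2) + c_0·(x - 2)² + d_0·(x - 2)³: c_0 = M_0/2 = 0, d_0 = (M_1 - M_0)/(6h_0) = 27/112, b_0 = Δ_0 - h_0(2M_0 + M_1)/6 = -69/28.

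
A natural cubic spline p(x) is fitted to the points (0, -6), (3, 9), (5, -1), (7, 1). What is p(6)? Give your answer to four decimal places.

Put m_i = p'' at the i-th knot. Here h = (3, 2, 2) and Δ = (5, -5, 1), so the interior equations h_(i-1)·m_(i-1) + 2(h_(i-1)+h_i)·m_i + h_i·m_(i+1) = 6(Δ_i − Δ_(i-1)) read
  3·m_0 + 10·m_1 + 2·m_2 = 6(Δ_1 - Δ_0) = -60
  2·m_1 + 8·m_2 + 2·m_3 = 6(Δ_2 - Δ_1) = 36
Natural end conditions: m_0 = m_3 = 0.
Solving the tridiagonal system: m_0 = 0, m_1 = -138/19, m_2 = 120/19, m_3 = 0.
On [5, 7], p(x) = -1 - 61/19·(x - 5) + 60/19·(x - 5)² - 10/19·(x - 5)³.
With (x - 5) = 1: p(6) = -30/19.

-1.5789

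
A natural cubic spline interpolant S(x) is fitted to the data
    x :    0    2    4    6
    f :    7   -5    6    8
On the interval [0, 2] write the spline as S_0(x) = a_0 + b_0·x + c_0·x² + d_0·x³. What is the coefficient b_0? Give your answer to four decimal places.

Put M_i = S'' at the i-th knot. Here h = (2, 2, 2) and Δ = (-6, 11/2, 1), so the interior equations h_(i-1)·M_(i-1) + 2(h_(i-1)+h_i)·M_i + h_i·M_(i+1) = 6(Δ_i − Δ_(i-1)) read
  2·M_0 + 8·M_1 + 2·M_2 = 6(Δ_1 - Δ_0) = 69
  2·M_1 + 8·M_2 + 2·M_3 = 6(Δ_2 - Δ_1) = -27
Natural end conditions: M_0 = M_3 = 0.
Solving the tridiagonal system: M_0 = 0, M_1 = 101/10, M_2 = -59/10, M_3 = 0.
On [0, 2], with S_0(x) = a_0 + b_0·x + c_0·x² + d_0·x³: c_0 = M_0/2 = 0, d_0 = (M_1 - M_0)/(6h_0) = 101/120, b_0 = Δ_0 - h_0(2M_0 + M_1)/6 = -281/30.

-9.3667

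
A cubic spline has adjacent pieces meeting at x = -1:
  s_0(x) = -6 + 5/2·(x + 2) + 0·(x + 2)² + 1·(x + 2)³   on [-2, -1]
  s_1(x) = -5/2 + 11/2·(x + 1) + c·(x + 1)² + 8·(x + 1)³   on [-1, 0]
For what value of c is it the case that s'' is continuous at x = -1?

3

s_0''(x) = 0 + 6·(x + 2), so s_0''(-1) = 6. On the right, s_1''(-1) = 2c, so c = 3.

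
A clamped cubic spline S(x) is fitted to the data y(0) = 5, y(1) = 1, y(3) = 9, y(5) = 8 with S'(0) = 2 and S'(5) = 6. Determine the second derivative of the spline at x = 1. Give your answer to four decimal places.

With m_i denoting the second derivative at x_i, h_i = 1, 2, 2, and Δ_i = (y_(i+1) − y_i)/h_i = -4, 4, -1/2:
  1·m_0 + 6·m_1 + 2·m_2 = 6(Δ_1 - Δ_0) = 48
  2·m_1 + 8·m_2 + 2·m_3 = 6(Δ_2 - Δ_1) = -27
Clamped end conditions give two more equations: 2h_0·m_0 + h_0·m_1 = 6(Δ_0 - S'(0)) = -36 and h_2·m_2 + 2h_2·m_3 = 6(S'(5) - Δ_2) = 39.
Solving: m_0 = -599/23, m_1 = 370/23, m_2 = -517/46, m_3 = 707/46.

16.0870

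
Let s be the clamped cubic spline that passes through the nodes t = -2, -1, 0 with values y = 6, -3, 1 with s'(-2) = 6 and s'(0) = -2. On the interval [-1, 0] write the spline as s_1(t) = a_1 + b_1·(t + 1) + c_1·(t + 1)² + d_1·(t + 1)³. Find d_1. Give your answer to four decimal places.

-14.7500

Let σ_i = s''(x_i). Step sizes h_i = 1, 1; slopes of the chords Δ_i = (y_(i+1) - y_i)/h_i = -9, 4.
  1·σ_0 + 4·σ_1 + 1·σ_2 = 6(Δ_1 - Δ_0) = 78
Clamped end conditions give two more equations: 2h_0·σ_0 + h_0·σ_1 = 6(Δ_0 - s'(-2)) = -90 and h_1·σ_1 + 2h_1·σ_2 = 6(s'(0) - Δ_1) = -36.
Forward elimination and back-substitution give σ_0 = -137/2, σ_1 = 47, σ_2 = -83/2.
On [-1, 0], with s_1(t) = a_1 + b_1·(t + 1) + c_1·(t + 1)² + d_1·(t + 1)³: c_1 = σ_1/2 = 47/2, d_1 = (σ_2 - σ_1)/(6h_1) = -59/4, b_1 = Δ_1 - h_1(2σ_1 + σ_2)/6 = -19/4.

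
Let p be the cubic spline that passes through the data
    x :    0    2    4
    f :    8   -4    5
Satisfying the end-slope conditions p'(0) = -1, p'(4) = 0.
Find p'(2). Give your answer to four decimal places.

-0.8750

With M_i denoting the second derivative at x_i, h_i = 2, 2, and Δ_i = (y_(i+1) − y_i)/h_i = -6, 9/2:
  2·M_0 + 8·M_1 + 2·M_2 = 6(Δ_1 - Δ_0) = 63
Clamped end conditions give two more equations: 2h_0·M_0 + h_0·M_1 = 6(Δ_0 - p'(0)) = -30 and h_1·M_1 + 2h_1·M_2 = 6(p'(4) - Δ_1) = -27.
Solving the tridiagonal system: M_0 = -121/8, M_1 = 61/4, M_2 = -115/8.
On [2, 4], p'(x) = b_1 + 2c_1·(x - 2) + 3d_1·(x - 2)² with b_1 = Δ_1 - h_1(2M_1 + M_2)/6 = -7/8, c_1 = M_1/2 = 61/8, d_1 = (M_2 - M_1)/(6h_1) = -79/32. So p'(2) = -7/8.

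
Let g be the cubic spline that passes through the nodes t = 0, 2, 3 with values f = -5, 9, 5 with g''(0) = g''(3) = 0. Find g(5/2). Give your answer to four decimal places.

7.6875

Let M_i = g''(x_i). Step sizes h_i = 2, 1; slopes of the chords Δ_i = (y_(i+1) - y_i)/h_i = 7, -4.
  2·M_0 + 6·M_1 + 1·M_2 = 6(Δ_1 - Δ_0) = -66
Natural end conditions: M_0 = M_2 = 0.
Hence M_0 = 0, M_1 = -11, M_2 = 0.
On [2, 3], g(t) = 9 - 1/3·(t - 2) - 11/2·(t - 2)² + 11/6·(t - 2)³.
With (t - 2) = 1/2: g(5/2) = 123/16.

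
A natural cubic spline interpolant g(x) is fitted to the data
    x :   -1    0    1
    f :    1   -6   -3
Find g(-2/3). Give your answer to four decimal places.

Write M_i for g''(x_i). With h_i = 1, 1 and divided differences Δ_i = -7, 3, the continuity of g' gives the tridiagonal system
  1·M_0 + 4·M_1 + 1·M_2 = 6(Δ_1 - Δ_0) = 60
Natural end conditions: M_0 = M_2 = 0.
Forward elimination and back-substitution give M_0 = 0, M_1 = 15, M_2 = 0.
On [-1, 0], g(x) = 1 - 19/2·(x + 1) + 0·(x + 1)² + 5/2·(x + 1)³.
With (x + 1) = 1/3: g(-2/3) = -56/27.

-2.0741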